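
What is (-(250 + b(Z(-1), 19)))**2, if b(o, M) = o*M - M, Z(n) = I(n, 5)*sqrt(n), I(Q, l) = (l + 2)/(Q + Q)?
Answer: 195755/4 - 30723*I ≈ 48939.0 - 30723.0*I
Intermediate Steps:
I(Q, l) = (2 + l)/(2*Q) (I(Q, l) = (2 + l)/((2*Q)) = (2 + l)*(1/(2*Q)) = (2 + l)/(2*Q))
Z(n) = 7/(2*sqrt(n)) (Z(n) = ((2 + 5)/(2*n))*sqrt(n) = ((1/2)*7/n)*sqrt(n) = (7/(2*n))*sqrt(n) = 7/(2*sqrt(n)))
b(o, M) = -M + M*o (b(o, M) = M*o - M = -M + M*o)
(-(250 + b(Z(-1), 19)))**2 = (-(250 + 19*(-1 + 7/(2*sqrt(-1)))))**2 = (-(250 + 19*(-1 + 7*(-I)/2)))**2 = (-(250 + 19*(-1 - 7*I/2)))**2 = (-(250 + (-19 - 133*I/2)))**2 = (-(231 - 133*I/2))**2 = (-231 + 133*I/2)**2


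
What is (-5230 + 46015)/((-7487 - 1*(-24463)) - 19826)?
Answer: -2719/190 ≈ -14.311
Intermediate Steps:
(-5230 + 46015)/((-7487 - 1*(-24463)) - 19826) = 40785/((-7487 + 24463) - 19826) = 40785/(16976 - 19826) = 40785/(-2850) = 40785*(-1/2850) = -2719/190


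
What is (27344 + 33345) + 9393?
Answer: 70082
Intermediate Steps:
(27344 + 33345) + 9393 = 60689 + 9393 = 70082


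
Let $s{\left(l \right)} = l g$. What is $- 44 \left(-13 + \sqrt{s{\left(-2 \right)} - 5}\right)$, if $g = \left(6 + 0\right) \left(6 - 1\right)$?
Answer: $572 - 44 i \sqrt{65} \approx 572.0 - 354.74 i$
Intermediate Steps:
$g = 30$ ($g = 6 \cdot 5 = 30$)
$s{\left(l \right)} = 30 l$ ($s{\left(l \right)} = l 30 = 30 l$)
$- 44 \left(-13 + \sqrt{s{\left(-2 \right)} - 5}\right) = - 44 \left(-13 + \sqrt{30 \left(-2\right) - 5}\right) = - 44 \left(-13 + \sqrt{-60 - 5}\right) = - 44 \left(-13 + \sqrt{-65}\right) = - 44 \left(-13 + i \sqrt{65}\right) = 572 - 44 i \sqrt{65}$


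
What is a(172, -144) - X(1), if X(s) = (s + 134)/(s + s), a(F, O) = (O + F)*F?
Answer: 9497/2 ≈ 4748.5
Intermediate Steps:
a(F, O) = F*(F + O) (a(F, O) = (F + O)*F = F*(F + O))
X(s) = (134 + s)/(2*s) (X(s) = (134 + s)/((2*s)) = (134 + s)*(1/(2*s)) = (134 + s)/(2*s))
a(172, -144) - X(1) = 172*(172 - 144) - (134 + 1)/(2*1) = 172*28 - 135/2 = 4816 - 1*135/2 = 4816 - 135/2 = 9497/2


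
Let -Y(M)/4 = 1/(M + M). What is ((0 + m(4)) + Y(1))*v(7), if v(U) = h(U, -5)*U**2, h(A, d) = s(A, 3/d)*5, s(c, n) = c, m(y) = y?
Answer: 3430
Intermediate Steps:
Y(M) = -2/M (Y(M) = -4/(M + M) = -4*1/(2*M) = -2/M)
h(A, d) = 5*A (h(A, d) = A*5 = 5*A)
v(U) = 5*U**3 (v(U) = (5*U)*U**2 = 5*U**3)
((0 + m(4)) + Y(1))*v(7) = ((0 + 4) - 2/1)*(5*7**3) = (4 - 2*1)*(5*343) = (4 - 2)*1715 = 2*1715 = 3430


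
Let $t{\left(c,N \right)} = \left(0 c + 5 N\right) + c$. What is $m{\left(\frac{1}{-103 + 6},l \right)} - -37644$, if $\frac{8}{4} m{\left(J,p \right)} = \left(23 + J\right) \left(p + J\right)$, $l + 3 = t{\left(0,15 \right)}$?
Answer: $\frac{361978441}{9409} \approx 38472.0$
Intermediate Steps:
$t{\left(c,N \right)} = c + 5 N$ ($t{\left(c,N \right)} = \left(0 + 5 N\right) + c = 5 N + c = c + 5 N$)
$l = 72$ ($l = -3 + \left(0 + 5 \cdot 15\right) = -3 + \left(0 + 75\right) = -3 + 75 = 72$)
$m{\left(J,p \right)} = \frac{\left(23 + J\right) \left(J + p\right)}{2}$ ($m{\left(J,p \right)} = \frac{\left(23 + J\right) \left(p + J\right)}{2} = \frac{\left(23 + J\right) \left(J + p\right)}{2}$)
$m{\left(\frac{1}{-103 + 6},l \right)} - -37644 = \left(\frac{\left(\frac{1}{-103 + 6}\right)^{2}}{2} + \frac{23}{2 \left(-103 + 6\right)} + \frac{23}{2} \cdot 72 + \frac{1}{2} \frac{1}{-103 + 6} \cdot 72\right) - -37644 = \left(\frac{\left(\frac{1}{-97}\right)^{2}}{2} + \frac{23}{2 \left(-97\right)} + 828 + \frac{1}{2} \frac{1}{-97} \cdot 72\right) + 37644 = \left(\frac{\left(- \frac{1}{97}\right)^{2}}{2} + \frac{23}{2} \left(- \frac{1}{97}\right) + 828 + \frac{1}{2} \left(- \frac{1}{97}\right) 72\right) + 37644 = \left(\frac{1}{2} \cdot \frac{1}{9409} - \frac{23}{194} + 828 - \frac{36}{97}\right) + 37644 = \left(\frac{1}{18818} - \frac{23}{194} + 828 - \frac{36}{97}\right) + 37644 = \frac{7786045}{9409} + 37644 = \frac{361978441}{9409}$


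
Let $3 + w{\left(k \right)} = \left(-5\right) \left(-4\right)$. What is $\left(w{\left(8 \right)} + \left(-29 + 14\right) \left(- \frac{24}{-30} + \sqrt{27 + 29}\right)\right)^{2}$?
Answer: $12625 - 300 \sqrt{14} \approx 11503.0$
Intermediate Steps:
$w{\left(k \right)} = 17$ ($w{\left(k \right)} = -3 - -20 = -3 + 20 = 17$)
$\left(w{\left(8 \right)} + \left(-29 + 14\right) \left(- \frac{24}{-30} + \sqrt{27 + 29}\right)\right)^{2} = \left(17 + \left(-29 + 14\right) \left(- \frac{24}{-30} + \sqrt{27 + 29}\right)\right)^{2} = \left(17 - 15 \left(\left(-24\right) \left(- \frac{1}{30}\right) + \sqrt{56}\right)\right)^{2} = \left(17 - 15 \left(\frac{4}{5} + 2 \sqrt{14}\right)\right)^{2} = \left(17 - \left(12 + 30 \sqrt{14}\right)\right)^{2} = \left(5 - 30 \sqrt{14}\right)^{2}$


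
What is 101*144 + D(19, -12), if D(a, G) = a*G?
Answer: 14316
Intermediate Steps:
D(a, G) = G*a
101*144 + D(19, -12) = 101*144 - 12*19 = 14544 - 228 = 14316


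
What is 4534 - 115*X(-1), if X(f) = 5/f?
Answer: 5109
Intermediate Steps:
4534 - 115*X(-1) = 4534 - 115*5/(-1) = 4534 - 115*5*(-1) = 4534 - 115*(-5) = 4534 - 1*(-575) = 4534 + 575 = 5109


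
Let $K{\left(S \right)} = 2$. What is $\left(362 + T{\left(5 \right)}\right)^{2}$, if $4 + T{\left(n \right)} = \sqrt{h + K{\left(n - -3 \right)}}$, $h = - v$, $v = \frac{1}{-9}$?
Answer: $\frac{\left(1074 + \sqrt{19}\right)^{2}}{9} \approx 1.2921 \cdot 10^{5}$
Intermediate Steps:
$v = - \frac{1}{9} \approx -0.11111$
$h = \frac{1}{9}$ ($h = \left(-1\right) \left(- \frac{1}{9}\right) = \frac{1}{9} \approx 0.11111$)
$T{\left(n \right)} = -4 + \frac{\sqrt{19}}{3}$ ($T{\left(n \right)} = -4 + \sqrt{\frac{1}{9} + 2} = -4 + \sqrt{\frac{19}{9}} = -4 + \frac{\sqrt{19}}{3}$)
$\left(362 + T{\left(5 \right)}\right)^{2} = \left(362 - \left(4 - \frac{\sqrt{19}}{3}\right)\right)^{2} = \left(358 + \frac{\sqrt{19}}{3}\right)^{2}$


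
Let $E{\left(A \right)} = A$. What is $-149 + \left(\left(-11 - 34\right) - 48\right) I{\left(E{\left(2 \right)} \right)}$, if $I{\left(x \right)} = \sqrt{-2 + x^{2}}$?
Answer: $-149 - 93 \sqrt{2} \approx -280.52$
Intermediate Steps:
$-149 + \left(\left(-11 - 34\right) - 48\right) I{\left(E{\left(2 \right)} \right)} = -149 + \left(\left(-11 - 34\right) - 48\right) \sqrt{-2 + 2^{2}} = -149 + \left(-45 - 48\right) \sqrt{-2 + 4} = -149 - 93 \sqrt{2}$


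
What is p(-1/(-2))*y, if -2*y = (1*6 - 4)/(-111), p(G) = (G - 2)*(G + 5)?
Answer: -11/148 ≈ -0.074324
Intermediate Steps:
p(G) = (-2 + G)*(5 + G)
y = 1/111 (y = -(1*6 - 4)/(2*(-111)) = -(6 - 4)*(-1)/(2*111) = -(-1)/111 = -½*(-2/111) = 1/111 ≈ 0.0090090)
p(-1/(-2))*y = (-10 + (-1/(-2))² + 3*(-1/(-2)))*(1/111) = (-10 + (-1*(-½))² + 3*(-1*(-½)))*(1/111) = (-10 + (½)² + 3*(½))*(1/111) = (-10 + ¼ + 3/2)*(1/111) = -33/4*1/111 = -11/148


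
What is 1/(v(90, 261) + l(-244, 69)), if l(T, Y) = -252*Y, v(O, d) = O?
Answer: -1/17298 ≈ -5.7810e-5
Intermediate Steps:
1/(v(90, 261) + l(-244, 69)) = 1/(90 - 252*69) = 1/(90 - 17388) = 1/(-17298) = -1/17298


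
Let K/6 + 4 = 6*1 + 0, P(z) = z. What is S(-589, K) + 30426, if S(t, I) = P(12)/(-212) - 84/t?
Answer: 949811127/31217 ≈ 30426.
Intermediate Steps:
K = 12 (K = -24 + 6*(6*1 + 0) = -24 + 6*(6 + 0) = -24 + 6*6 = -24 + 36 = 12)
S(t, I) = -3/53 - 84/t (S(t, I) = 12/(-212) - 84/t = 12*(-1/212) - 84/t = -3/53 - 84/t)
S(-589, K) + 30426 = (-3/53 - 84/(-589)) + 30426 = (-3/53 - 84*(-1/589)) + 30426 = (-3/53 + 84/589) + 30426 = 2685/31217 + 30426 = 949811127/31217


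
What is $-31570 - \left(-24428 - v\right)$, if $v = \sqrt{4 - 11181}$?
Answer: $-7142 + i \sqrt{11177} \approx -7142.0 + 105.72 i$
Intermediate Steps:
$v = i \sqrt{11177}$ ($v = \sqrt{-11177} = i \sqrt{11177} \approx 105.72 i$)
$-31570 - \left(-24428 - v\right) = -31570 - \left(-24428 - i \sqrt{11177}\right) = -31570 + \left(24428 + i \sqrt{11177}\right) = -7142 + i \sqrt{11177}$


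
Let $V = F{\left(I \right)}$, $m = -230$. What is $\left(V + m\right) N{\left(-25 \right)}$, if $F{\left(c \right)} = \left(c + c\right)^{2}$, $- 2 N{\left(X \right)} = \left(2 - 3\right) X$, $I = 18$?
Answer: $-13325$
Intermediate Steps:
$N{\left(X \right)} = \frac{X}{2}$ ($N{\left(X \right)} = - \frac{\left(2 - 3\right) X}{2} = - \frac{\left(-1\right) X}{2} = \frac{X}{2}$)
$F{\left(c \right)} = 4 c^{2}$ ($F{\left(c \right)} = \left(2 c\right)^{2} = 4 c^{2}$)
$V = 1296$ ($V = 4 \cdot 18^{2} = 4 \cdot 324 = 1296$)
$\left(V + m\right) N{\left(-25 \right)} = \left(1296 - 230\right) \frac{1}{2} \left(-25\right) = 1066 \left(- \frac{25}{2}\right) = -13325$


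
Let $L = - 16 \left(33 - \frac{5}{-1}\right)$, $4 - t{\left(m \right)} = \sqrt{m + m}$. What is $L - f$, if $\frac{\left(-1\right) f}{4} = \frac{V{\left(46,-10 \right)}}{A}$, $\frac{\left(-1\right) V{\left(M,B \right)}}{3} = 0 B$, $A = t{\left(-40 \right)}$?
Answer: $-608$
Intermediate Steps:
$t{\left(m \right)} = 4 - \sqrt{2} \sqrt{m}$ ($t{\left(m \right)} = 4 - \sqrt{m + m} = 4 - \sqrt{2 m} = 4 - \sqrt{2} \sqrt{m}$)
$A = 4 - 4 i \sqrt{5}$ ($A = 4 - \sqrt{2} \sqrt{-40} = 4 - \sqrt{2} \cdot 2 i \sqrt{10} = 4 - 4 i \sqrt{5} \approx 4.0 - 8.9443 i$)
$V{\left(M,B \right)} = 0$ ($V{\left(M,B \right)} = - 3 \cdot 0 B = \left(-3\right) 0 = 0$)
$L = -608$ ($L = - 16 \left(33 - -5\right) = - 16 \left(33 + 5\right) = \left(-16\right) 38 = -608$)
$f = 0$ ($f = - 4 \frac{0}{4 - 4 i \sqrt{5}} = \left(-4\right) 0 = 0$)
$L - f = -608 - 0 = -608 + 0 = -608$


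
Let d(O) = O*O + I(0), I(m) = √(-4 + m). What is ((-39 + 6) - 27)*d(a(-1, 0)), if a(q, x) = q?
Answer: -60 - 120*I ≈ -60.0 - 120.0*I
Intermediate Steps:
d(O) = O² + 2*I (d(O) = O*O + √(-4 + 0) = O² + √(-4) = O² + 2*I)
((-39 + 6) - 27)*d(a(-1, 0)) = ((-39 + 6) - 27)*((-1)² + 2*I) = (-33 - 27)*(1 + 2*I) = -60*(1 + 2*I) = -60 - 120*I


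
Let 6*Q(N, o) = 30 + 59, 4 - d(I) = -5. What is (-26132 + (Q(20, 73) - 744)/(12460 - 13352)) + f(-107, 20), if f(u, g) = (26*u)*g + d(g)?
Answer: -437591201/5352 ≈ -81762.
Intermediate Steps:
d(I) = 9 (d(I) = 4 - 1*(-5) = 4 + 5 = 9)
Q(N, o) = 89/6 (Q(N, o) = (30 + 59)/6 = (⅙)*89 = 89/6)
f(u, g) = 9 + 26*g*u (f(u, g) = (26*u)*g + 9 = 26*g*u + 9 = 9 + 26*g*u)
(-26132 + (Q(20, 73) - 744)/(12460 - 13352)) + f(-107, 20) = (-26132 + (89/6 - 744)/(12460 - 13352)) + (9 + 26*20*(-107)) = (-26132 - 4375/6/(-892)) + (9 - 55640) = (-26132 - 4375/6*(-1/892)) - 55631 = (-26132 + 4375/5352) - 55631 = -139854089/5352 - 55631 = -437591201/5352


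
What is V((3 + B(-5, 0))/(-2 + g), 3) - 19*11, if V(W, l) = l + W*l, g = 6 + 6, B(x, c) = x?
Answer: -1033/5 ≈ -206.60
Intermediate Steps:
g = 12
V((3 + B(-5, 0))/(-2 + g), 3) - 19*11 = 3*(1 + (3 - 5)/(-2 + 12)) - 19*11 = 3*(1 - 2/10) - 209 = 3*(1 - 2*⅒) - 209 = 3*(1 - ⅕) - 209 = 3*(⅘) - 209 = 12/5 - 209 = -1033/5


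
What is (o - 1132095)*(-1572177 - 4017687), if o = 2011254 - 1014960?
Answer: 759109121064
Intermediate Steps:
o = 996294
(o - 1132095)*(-1572177 - 4017687) = (996294 - 1132095)*(-1572177 - 4017687) = -135801*(-5589864) = 759109121064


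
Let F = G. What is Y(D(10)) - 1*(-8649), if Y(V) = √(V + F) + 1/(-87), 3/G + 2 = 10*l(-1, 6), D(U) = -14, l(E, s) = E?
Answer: 752462/87 + I*√57/2 ≈ 8649.0 + 3.7749*I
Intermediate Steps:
G = -¼ (G = 3/(-2 + 10*(-1)) = 3/(-2 - 10) = 3/(-12) = 3*(-1/12) = -¼ ≈ -0.25000)
F = -¼ ≈ -0.25000
Y(V) = -1/87 + √(-¼ + V) (Y(V) = √(V - ¼) + 1/(-87) = √(-¼ + V) - 1/87 = -1/87 + √(-¼ + V))
Y(D(10)) - 1*(-8649) = (-1/87 + √(-1 + 4*(-14))/2) - 1*(-8649) = (-1/87 + √(-1 - 56)/2) + 8649 = (-1/87 + √(-57)/2) + 8649 = (-1/87 + (I*√57)/2) + 8649 = (-1/87 + I*√57/2) + 8649 = 752462/87 + I*√57/2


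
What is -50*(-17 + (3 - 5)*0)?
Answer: 850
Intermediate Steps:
-50*(-17 + (3 - 5)*0) = -50*(-17 - 2*0) = -50*(-17 + 0) = -50*(-17) = 850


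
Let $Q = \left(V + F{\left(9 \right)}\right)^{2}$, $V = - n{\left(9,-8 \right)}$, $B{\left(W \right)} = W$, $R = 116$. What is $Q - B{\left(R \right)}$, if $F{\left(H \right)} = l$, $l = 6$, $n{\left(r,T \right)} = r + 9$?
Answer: $28$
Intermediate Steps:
$n{\left(r,T \right)} = 9 + r$
$F{\left(H \right)} = 6$
$V = -18$ ($V = - (9 + 9) = \left(-1\right) 18 = -18$)
$Q = 144$ ($Q = \left(-18 + 6\right)^{2} = \left(-12\right)^{2} = 144$)
$Q - B{\left(R \right)} = 144 - 116 = 28$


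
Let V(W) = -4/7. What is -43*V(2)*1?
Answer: 172/7 ≈ 24.571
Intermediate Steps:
V(W) = -4/7 (V(W) = -4*⅐ = -4/7)
-43*V(2)*1 = -43*(-4/7)*1 = (172/7)*1 = 172/7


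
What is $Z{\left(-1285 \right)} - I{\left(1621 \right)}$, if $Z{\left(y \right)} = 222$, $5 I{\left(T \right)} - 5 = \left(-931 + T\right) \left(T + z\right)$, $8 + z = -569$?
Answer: $-143851$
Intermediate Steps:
$z = -577$ ($z = -8 - 569 = -577$)
$I{\left(T \right)} = 1 + \frac{\left(-931 + T\right) \left(-577 + T\right)}{5}$ ($I{\left(T \right)} = 1 + \frac{\left(-931 + T\right) \left(T - 577\right)}{5} = 1 + \frac{\left(-931 + T\right) \left(-577 + T\right)}{5}$)
$Z{\left(-1285 \right)} - I{\left(1621 \right)} = 222 - \left(\frac{537192}{5} - \frac{2444468}{5} + \frac{1621^{2}}{5}\right) = 222 - \left(\frac{537192}{5} - \frac{2444468}{5} + \frac{1}{5} \cdot 2627641\right) = 222 - \left(\frac{537192}{5} - \frac{2444468}{5} + \frac{2627641}{5}\right) = 222 - 144073 = -143851$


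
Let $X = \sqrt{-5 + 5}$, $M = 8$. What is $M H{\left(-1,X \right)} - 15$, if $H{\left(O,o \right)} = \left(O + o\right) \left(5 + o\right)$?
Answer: $-55$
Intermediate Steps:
$X = 0$ ($X = \sqrt{0} = 0$)
$H{\left(O,o \right)} = \left(5 + o\right) \left(O + o\right)$
$M H{\left(-1,X \right)} - 15 = 8 \left(0^{2} + 5 \left(-1\right) + 5 \cdot 0 - 0\right) - 15 = 8 \left(0 - 5 + 0 + 0\right) - 15 = 8 \left(-5\right) - 15 = -40 - 15 = -55$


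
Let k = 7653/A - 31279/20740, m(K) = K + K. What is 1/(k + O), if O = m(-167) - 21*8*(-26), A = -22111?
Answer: 458582140/1849070019571 ≈ 0.00024801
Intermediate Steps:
m(K) = 2*K
k = -850333189/458582140 (k = 7653/(-22111) - 31279/20740 = 7653*(-1/22111) - 31279*1/20740 = -7653/22111 - 31279/20740 = -850333189/458582140 ≈ -1.8543)
O = 4034 (O = 2*(-167) - 21*8*(-26) = -334 - 168*(-26) = -334 + 4368 = 4034)
1/(k + O) = 1/(-850333189/458582140 + 4034) = 1/(1849070019571/458582140) = 458582140/1849070019571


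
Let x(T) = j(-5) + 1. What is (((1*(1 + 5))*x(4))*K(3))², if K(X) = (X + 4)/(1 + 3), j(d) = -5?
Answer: 1764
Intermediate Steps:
x(T) = -4 (x(T) = -5 + 1 = -4)
K(X) = 1 + X/4 (K(X) = (4 + X)/4 = (4 + X)*(¼) = 1 + X/4)
(((1*(1 + 5))*x(4))*K(3))² = (((1*(1 + 5))*(-4))*(1 + (¼)*3))² = (((1*6)*(-4))*(1 + ¾))² = ((6*(-4))*(7/4))² = (-24*7/4)² = (-42)² = 1764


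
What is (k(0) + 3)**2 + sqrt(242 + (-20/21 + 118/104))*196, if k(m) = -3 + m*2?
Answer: 14*sqrt(72198399)/39 ≈ 3050.2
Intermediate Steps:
k(m) = -3 + 2*m
(k(0) + 3)**2 + sqrt(242 + (-20/21 + 118/104))*196 = ((-3 + 2*0) + 3)**2 + sqrt(242 + (-20/21 + 118/104))*196 = ((-3 + 0) + 3)**2 + sqrt(242 + (-20*1/21 + 118*(1/104)))*196 = (-3 + 3)**2 + sqrt(242 + (-20/21 + 59/52))*196 = 0**2 + sqrt(242 + 199/1092)*196 = 0 + sqrt(264463/1092)*196 = 0 + (sqrt(72198399)/546)*196 = 0 + 14*sqrt(72198399)/39 = 14*sqrt(72198399)/39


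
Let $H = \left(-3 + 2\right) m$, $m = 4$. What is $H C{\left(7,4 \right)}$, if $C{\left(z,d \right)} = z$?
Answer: $-28$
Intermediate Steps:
$H = -4$ ($H = \left(-3 + 2\right) 4 = \left(-1\right) 4 = -4$)
$H C{\left(7,4 \right)} = \left(-4\right) 7 = -28$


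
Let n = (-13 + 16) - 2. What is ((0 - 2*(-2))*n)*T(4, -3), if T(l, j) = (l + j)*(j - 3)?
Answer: -24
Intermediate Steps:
n = 1 (n = 3 - 2 = 1)
T(l, j) = (-3 + j)*(j + l) (T(l, j) = (j + l)*(-3 + j) = (-3 + j)*(j + l))
((0 - 2*(-2))*n)*T(4, -3) = ((0 - 2*(-2))*1)*((-3)² - 3*(-3) - 3*4 - 3*4) = ((0 + 4)*1)*(9 + 9 - 12 - 12) = (4*1)*(-6) = 4*(-6) = -24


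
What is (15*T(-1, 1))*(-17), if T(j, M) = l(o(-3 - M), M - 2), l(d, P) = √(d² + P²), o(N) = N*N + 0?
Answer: -255*√257 ≈ -4088.0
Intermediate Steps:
o(N) = N² (o(N) = N² + 0 = N²)
l(d, P) = √(P² + d²)
T(j, M) = √((-3 - M)⁴ + (-2 + M)²) (T(j, M) = √((M - 2)² + ((-3 - M)²)²) = √((-2 + M)² + (-3 - M)⁴) = √((-3 - M)⁴ + (-2 + M)²))
(15*T(-1, 1))*(-17) = (15*√((-2 + 1)² + (3 + 1)⁴))*(-17) = (15*√((-1)² + 4⁴))*(-17) = (15*√(1 + 256))*(-17) = (15*√257)*(-17) = -255*√257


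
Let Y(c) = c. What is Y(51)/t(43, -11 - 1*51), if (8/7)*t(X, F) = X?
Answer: 408/301 ≈ 1.3555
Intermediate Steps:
t(X, F) = 7*X/8
Y(51)/t(43, -11 - 1*51) = 51/(((7/8)*43)) = 51/(301/8) = 51*(8/301) = 408/301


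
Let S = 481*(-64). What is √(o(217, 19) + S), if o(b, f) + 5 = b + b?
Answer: I*√30355 ≈ 174.23*I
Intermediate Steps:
o(b, f) = -5 + 2*b (o(b, f) = -5 + (b + b) = -5 + 2*b)
S = -30784
√(o(217, 19) + S) = √((-5 + 2*217) - 30784) = √((-5 + 434) - 30784) = √(429 - 30784) = √(-30355) = I*√30355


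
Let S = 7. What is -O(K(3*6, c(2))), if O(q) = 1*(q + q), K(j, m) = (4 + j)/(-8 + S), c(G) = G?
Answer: 44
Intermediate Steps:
K(j, m) = -4 - j (K(j, m) = (4 + j)/(-8 + 7) = (4 + j)/(-1) = (4 + j)*(-1) = -4 - j)
O(q) = 2*q (O(q) = 1*(2*q) = 2*q)
-O(K(3*6, c(2))) = -2*(-4 - 3*6) = -2*(-4 - 1*18) = -2*(-4 - 18) = -2*(-22) = -1*(-44) = 44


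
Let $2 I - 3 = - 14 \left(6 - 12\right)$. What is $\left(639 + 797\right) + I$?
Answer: $\frac{2959}{2} \approx 1479.5$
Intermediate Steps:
$I = \frac{87}{2}$ ($I = \frac{3}{2} + \frac{\left(-14\right) \left(6 - 12\right)}{2} = \frac{3}{2} + \frac{\left(-14\right) \left(-6\right)}{2} = \frac{3}{2} + \frac{1}{2} \cdot 84 = \frac{3}{2} + 42 = \frac{87}{2} \approx 43.5$)
$\left(639 + 797\right) + I = \left(639 + 797\right) + \frac{87}{2} = 1436 + \frac{87}{2} = \frac{2959}{2}$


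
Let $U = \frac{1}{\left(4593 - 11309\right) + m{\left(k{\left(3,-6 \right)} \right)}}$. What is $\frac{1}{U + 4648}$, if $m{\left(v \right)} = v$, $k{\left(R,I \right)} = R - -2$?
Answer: $\frac{6711}{31192727} \approx 0.00021515$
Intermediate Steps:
$k{\left(R,I \right)} = 2 + R$ ($k{\left(R,I \right)} = R + 2 = 2 + R$)
$U = - \frac{1}{6711}$ ($U = \frac{1}{\left(4593 - 11309\right) + \left(2 + 3\right)} = \frac{1}{\left(4593 - 11309\right) + 5} = \frac{1}{-6716 + 5} = \frac{1}{-6711} = - \frac{1}{6711} \approx -0.00014901$)
$\frac{1}{U + 4648} = \frac{1}{- \frac{1}{6711} + 4648} = \frac{1}{\frac{31192727}{6711}} = \frac{6711}{31192727}$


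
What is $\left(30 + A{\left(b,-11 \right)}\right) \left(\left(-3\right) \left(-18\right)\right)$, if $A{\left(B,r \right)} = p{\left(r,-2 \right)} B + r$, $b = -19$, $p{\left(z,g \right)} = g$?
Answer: $3078$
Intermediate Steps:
$A{\left(B,r \right)} = r - 2 B$ ($A{\left(B,r \right)} = - 2 B + r = r - 2 B$)
$\left(30 + A{\left(b,-11 \right)}\right) \left(\left(-3\right) \left(-18\right)\right) = \left(30 - -27\right) \left(\left(-3\right) \left(-18\right)\right) = \left(30 + \left(-11 + 38\right)\right) 54 = \left(30 + 27\right) 54 = 57 \cdot 54 = 3078$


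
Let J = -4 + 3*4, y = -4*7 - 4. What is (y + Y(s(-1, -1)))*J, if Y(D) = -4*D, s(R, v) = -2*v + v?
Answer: -288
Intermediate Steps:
s(R, v) = -v
y = -32 (y = -28 - 4 = -32)
J = 8 (J = -4 + 12 = 8)
(y + Y(s(-1, -1)))*J = (-32 - (-4)*(-1))*8 = (-32 - 4*1)*8 = (-32 - 4)*8 = -36*8 = -288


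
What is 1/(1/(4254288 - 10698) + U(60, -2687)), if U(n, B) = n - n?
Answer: 4243590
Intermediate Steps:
U(n, B) = 0
1/(1/(4254288 - 10698) + U(60, -2687)) = 1/(1/(4254288 - 10698) + 0) = 1/(1/4243590 + 0) = 1/(1/4243590) = 4243590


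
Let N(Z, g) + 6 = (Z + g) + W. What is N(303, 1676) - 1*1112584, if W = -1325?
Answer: -1111936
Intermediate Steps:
N(Z, g) = -1331 + Z + g (N(Z, g) = -6 + ((Z + g) - 1325) = -6 + (-1325 + Z + g) = -1331 + Z + g)
N(303, 1676) - 1*1112584 = (-1331 + 303 + 1676) - 1*1112584 = 648 - 1112584 = -1111936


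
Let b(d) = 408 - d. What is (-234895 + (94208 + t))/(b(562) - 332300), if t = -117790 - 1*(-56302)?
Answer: 202175/332454 ≈ 0.60813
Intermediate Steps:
t = -61488 (t = -117790 + 56302 = -61488)
(-234895 + (94208 + t))/(b(562) - 332300) = (-234895 + (94208 - 61488))/((408 - 1*562) - 332300) = (-234895 + 32720)/((408 - 562) - 332300) = -202175/(-154 - 332300) = -202175/(-332454) = -202175*(-1/332454) = 202175/332454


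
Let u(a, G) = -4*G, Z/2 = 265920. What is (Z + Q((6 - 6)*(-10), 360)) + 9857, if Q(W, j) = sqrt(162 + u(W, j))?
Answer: 541697 + 3*I*sqrt(142) ≈ 5.417e+5 + 35.749*I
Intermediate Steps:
Z = 531840 (Z = 2*265920 = 531840)
Q(W, j) = sqrt(162 - 4*j)
(Z + Q((6 - 6)*(-10), 360)) + 9857 = (531840 + sqrt(162 - 4*360)) + 9857 = (531840 + sqrt(162 - 1440)) + 9857 = (531840 + sqrt(-1278)) + 9857 = (531840 + 3*I*sqrt(142)) + 9857 = 541697 + 3*I*sqrt(142)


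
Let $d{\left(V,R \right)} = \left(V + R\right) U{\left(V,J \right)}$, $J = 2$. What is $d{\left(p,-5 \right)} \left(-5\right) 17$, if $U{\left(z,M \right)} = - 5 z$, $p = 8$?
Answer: $10200$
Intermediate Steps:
$d{\left(V,R \right)} = - 5 V \left(R + V\right)$ ($d{\left(V,R \right)} = \left(V + R\right) \left(- 5 V\right) = \left(R + V\right) \left(- 5 V\right) = - 5 V \left(R + V\right)$)
$d{\left(p,-5 \right)} \left(-5\right) 17 = \left(-5\right) 8 \left(-5 + 8\right) \left(-5\right) 17 = \left(-5\right) 8 \cdot 3 \left(-5\right) 17 = \left(-120\right) \left(-5\right) 17 = 600 \cdot 17 = 10200$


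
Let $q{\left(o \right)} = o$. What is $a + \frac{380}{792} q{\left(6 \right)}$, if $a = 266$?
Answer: $\frac{8873}{33} \approx 268.88$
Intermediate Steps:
$a + \frac{380}{792} q{\left(6 \right)} = 266 + \frac{380}{792} \cdot 6 = 266 + 380 \cdot \frac{1}{792} \cdot 6 = 266 + \frac{95}{198} \cdot 6 = 266 + \frac{95}{33} = \frac{8873}{33}$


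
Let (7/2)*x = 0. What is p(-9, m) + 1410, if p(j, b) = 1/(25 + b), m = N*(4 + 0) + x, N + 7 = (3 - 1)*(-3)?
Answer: 38069/27 ≈ 1410.0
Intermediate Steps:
N = -13 (N = -7 + (3 - 1)*(-3) = -7 + 2*(-3) = -7 - 6 = -13)
x = 0 (x = (2/7)*0 = 0)
m = -52 (m = -13*(4 + 0) + 0 = -13*4 + 0 = -52 + 0 = -52)
p(-9, m) + 1410 = 1/(25 - 52) + 1410 = 1/(-27) + 1410 = -1/27 + 1410 = 38069/27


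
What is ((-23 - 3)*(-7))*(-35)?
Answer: -6370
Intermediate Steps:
((-23 - 3)*(-7))*(-35) = -26*(-7)*(-35) = 182*(-35) = -6370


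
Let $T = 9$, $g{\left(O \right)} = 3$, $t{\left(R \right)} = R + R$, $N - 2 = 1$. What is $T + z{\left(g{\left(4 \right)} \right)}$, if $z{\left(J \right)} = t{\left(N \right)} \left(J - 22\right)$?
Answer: $-105$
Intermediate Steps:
$N = 3$ ($N = 2 + 1 = 3$)
$t{\left(R \right)} = 2 R$
$z{\left(J \right)} = -132 + 6 J$ ($z{\left(J \right)} = 2 \cdot 3 \left(J - 22\right) = 6 \left(-22 + J\right) = -132 + 6 J$)
$T + z{\left(g{\left(4 \right)} \right)} = 9 + \left(-132 + 6 \cdot 3\right) = 9 + \left(-132 + 18\right) = 9 - 114 = -105$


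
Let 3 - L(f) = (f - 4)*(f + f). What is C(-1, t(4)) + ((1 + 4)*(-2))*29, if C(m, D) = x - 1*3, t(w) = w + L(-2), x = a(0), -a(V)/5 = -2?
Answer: -283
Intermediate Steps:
a(V) = 10 (a(V) = -5*(-2) = 10)
x = 10
L(f) = 3 - 2*f*(-4 + f) (L(f) = 3 - (f - 4)*(f + f) = 3 - (-4 + f)*2*f = 3 - 2*f*(-4 + f))
t(w) = -21 + w (t(w) = w + (3 - 2*(-2)² + 8*(-2)) = w + (3 - 2*4 - 16) = w + (3 - 8 - 16) = w - 21 = -21 + w)
C(m, D) = 7 (C(m, D) = 10 - 1*3 = 10 - 3 = 7)
C(-1, t(4)) + ((1 + 4)*(-2))*29 = 7 + ((1 + 4)*(-2))*29 = 7 + (5*(-2))*29 = 7 - 10*29 = 7 - 290 = -283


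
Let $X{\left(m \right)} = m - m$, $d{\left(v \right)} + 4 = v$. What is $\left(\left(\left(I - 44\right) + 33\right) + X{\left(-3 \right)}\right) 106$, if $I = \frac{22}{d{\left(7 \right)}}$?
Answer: $- \frac{1166}{3} \approx -388.67$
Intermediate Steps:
$d{\left(v \right)} = -4 + v$
$X{\left(m \right)} = 0$
$I = \frac{22}{3}$ ($I = \frac{22}{-4 + 7} = \frac{22}{3} \approx 7.3333$)
$\left(\left(\left(I - 44\right) + 33\right) + X{\left(-3 \right)}\right) 106 = \left(\left(\left(\frac{22}{3} - 44\right) + 33\right) + 0\right) 106 = \left(\left(- \frac{110}{3} + 33\right) + 0\right) 106 = \left(- \frac{11}{3} + 0\right) 106 = \left(- \frac{11}{3}\right) 106 = - \frac{1166}{3}$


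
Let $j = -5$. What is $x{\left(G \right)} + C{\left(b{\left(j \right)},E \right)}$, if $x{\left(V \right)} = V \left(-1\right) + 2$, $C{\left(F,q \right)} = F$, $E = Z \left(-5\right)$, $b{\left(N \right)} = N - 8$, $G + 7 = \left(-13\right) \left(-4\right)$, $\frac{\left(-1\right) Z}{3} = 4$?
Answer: $-56$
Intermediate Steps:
$Z = -12$ ($Z = \left(-3\right) 4 = -12$)
$G = 45$ ($G = -7 - -52 = -7 + 52 = 45$)
$b{\left(N \right)} = -8 + N$
$E = 60$ ($E = \left(-12\right) \left(-5\right) = 60$)
$x{\left(V \right)} = 2 - V$ ($x{\left(V \right)} = - V + 2 = 2 - V$)
$x{\left(G \right)} + C{\left(b{\left(j \right)},E \right)} = \left(2 - 45\right) - 13 = -43 - 13 = -56$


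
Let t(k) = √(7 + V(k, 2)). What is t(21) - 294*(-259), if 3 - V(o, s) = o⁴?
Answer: 76146 + I*√194471 ≈ 76146.0 + 440.99*I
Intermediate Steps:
V(o, s) = 3 - o⁴
t(k) = √(10 - k⁴) (t(k) = √(7 + (3 - k⁴)) = √(10 - k⁴))
t(21) - 294*(-259) = √(10 - 1*21⁴) - 294*(-259) = √(10 - 1*194481) + 76146 = √(10 - 194481) + 76146 = √(-194471) + 76146 = I*√194471 + 76146 = 76146 + I*√194471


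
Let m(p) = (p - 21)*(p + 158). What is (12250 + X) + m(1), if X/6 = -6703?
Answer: -31148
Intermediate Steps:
X = -40218 (X = 6*(-6703) = -40218)
m(p) = (-21 + p)*(158 + p)
(12250 + X) + m(1) = (12250 - 40218) + (-3318 + 1² + 137*1) = -27968 + (-3318 + 1 + 137) = -27968 - 3180 = -31148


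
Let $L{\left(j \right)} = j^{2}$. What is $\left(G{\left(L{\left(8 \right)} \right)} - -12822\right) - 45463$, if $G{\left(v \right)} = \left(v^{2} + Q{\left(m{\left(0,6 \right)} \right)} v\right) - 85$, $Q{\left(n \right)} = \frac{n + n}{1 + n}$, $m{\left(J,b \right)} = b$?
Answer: $- \frac{199642}{7} \approx -28520.0$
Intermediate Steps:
$Q{\left(n \right)} = \frac{2 n}{1 + n}$
$G{\left(v \right)} = -85 + v^{2} + \frac{12 v}{7}$ ($G{\left(v \right)} = \left(v^{2} + 2 \cdot 6 \frac{1}{1 + 6} v\right) - 85 = \left(v^{2} + 2 \cdot 6 \cdot \frac{1}{7} v\right) - 85 = \left(v^{2} + \frac{12 v}{7}\right) - 85 = -85 + v^{2} + \frac{12 v}{7}$)
$\left(G{\left(L{\left(8 \right)} \right)} - -12822\right) - 45463 = \left(\left(-85 + \left(8^{2}\right)^{2} + \frac{12 \cdot 8^{2}}{7}\right) - -12822\right) - 45463 = \left(\left(-85 + 64^{2} + \frac{12}{7} \cdot 64\right) + 12822\right) - 45463 = \left(\left(-85 + 4096 + \frac{768}{7}\right) + 12822\right) - 45463 = \left(\frac{28845}{7} + 12822\right) - 45463 = \frac{118599}{7} - 45463 = - \frac{199642}{7}$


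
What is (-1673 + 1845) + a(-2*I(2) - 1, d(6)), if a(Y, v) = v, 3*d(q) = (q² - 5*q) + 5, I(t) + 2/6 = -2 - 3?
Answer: 527/3 ≈ 175.67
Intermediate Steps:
I(t) = -16/3 (I(t) = -⅓ + (-2 - 3) = -⅓ - 5 = -16/3)
d(q) = 5/3 - 5*q/3 + q²/3 (d(q) = ((q² - 5*q) + 5)/3 = (5 + q² - 5*q)/3 = 5/3 - 5*q/3 + q²/3)
(-1673 + 1845) + a(-2*I(2) - 1, d(6)) = (-1673 + 1845) + (5/3 - 5/3*6 + (⅓)*6²) = 172 + (5/3 - 10 + (⅓)*36) = 172 + (5/3 - 10 + 12) = 172 + 11/3 = 527/3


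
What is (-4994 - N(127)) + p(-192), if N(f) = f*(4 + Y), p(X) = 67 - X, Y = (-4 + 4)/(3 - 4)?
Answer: -5243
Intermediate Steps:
Y = 0 (Y = 0/(-1) = 0*(-1) = 0)
N(f) = 4*f (N(f) = f*(4 + 0) = f*4 = 4*f)
(-4994 - N(127)) + p(-192) = (-4994 - 4*127) + (67 - 1*(-192)) = (-4994 - 1*508) + (67 + 192) = (-4994 - 508) + 259 = -5502 + 259 = -5243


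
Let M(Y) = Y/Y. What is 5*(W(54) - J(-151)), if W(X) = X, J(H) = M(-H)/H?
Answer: 40775/151 ≈ 270.03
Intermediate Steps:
M(Y) = 1
J(H) = 1/H
5*(W(54) - J(-151)) = 5*(54 - 1/(-151)) = 5*(54 - 1*(-1/151)) = 5*(54 + 1/151) = 5*(8155/151) = 40775/151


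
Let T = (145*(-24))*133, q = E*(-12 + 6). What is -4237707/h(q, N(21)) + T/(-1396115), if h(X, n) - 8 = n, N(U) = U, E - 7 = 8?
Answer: -169037511027/1156781 ≈ -1.4613e+5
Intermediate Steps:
E = 15 (E = 7 + 8 = 15)
q = -90 (q = 15*(-12 + 6) = 15*(-6) = -90)
T = -462840 (T = -3480*133 = -462840)
h(X, n) = 8 + n
-4237707/h(q, N(21)) + T/(-1396115) = -4237707/(8 + 21) - 462840/(-1396115) = -4237707/29 - 462840*(-1/1396115) = -4237707*1/29 + 13224/39889 = -4237707/29 + 13224/39889 = -169037511027/1156781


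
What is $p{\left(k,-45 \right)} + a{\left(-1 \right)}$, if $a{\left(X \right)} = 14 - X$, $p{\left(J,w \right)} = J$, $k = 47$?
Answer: $62$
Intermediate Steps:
$p{\left(k,-45 \right)} + a{\left(-1 \right)} = 47 + \left(14 - -1\right) = 47 + \left(14 + 1\right) = 47 + 15 = 62$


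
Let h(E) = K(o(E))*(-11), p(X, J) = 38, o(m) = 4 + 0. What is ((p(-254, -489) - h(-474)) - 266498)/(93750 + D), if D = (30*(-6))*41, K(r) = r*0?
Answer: -8882/2879 ≈ -3.0851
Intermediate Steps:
o(m) = 4
K(r) = 0
h(E) = 0 (h(E) = 0*(-11) = 0)
D = -7380 (D = -180*41 = -7380)
((p(-254, -489) - h(-474)) - 266498)/(93750 + D) = ((38 - 1*0) - 266498)/(93750 - 7380) = ((38 + 0) - 266498)/86370 = (38 - 266498)*(1/86370) = -266460*1/86370 = -8882/2879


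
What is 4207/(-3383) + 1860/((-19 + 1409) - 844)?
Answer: 665893/307853 ≈ 2.1630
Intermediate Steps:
4207/(-3383) + 1860/((-19 + 1409) - 844) = 4207*(-1/3383) + 1860/(1390 - 844) = -4207/3383 + 1860/546 = -4207/3383 + 1860*(1/546) = -4207/3383 + 310/91 = 665893/307853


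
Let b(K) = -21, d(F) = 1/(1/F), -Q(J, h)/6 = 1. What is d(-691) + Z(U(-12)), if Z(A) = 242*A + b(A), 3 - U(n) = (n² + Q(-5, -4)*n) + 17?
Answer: -56372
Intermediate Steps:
Q(J, h) = -6 (Q(J, h) = -6*1 = -6)
d(F) = F
U(n) = -14 - n² + 6*n (U(n) = 3 - ((n² - 6*n) + 17) = 3 - (17 + n² - 6*n) = 3 + (-17 - n² + 6*n) = -14 - n² + 6*n)
Z(A) = -21 + 242*A (Z(A) = 242*A - 21 = -21 + 242*A)
d(-691) + Z(U(-12)) = -691 + (-21 + 242*(-14 - 1*(-12)² + 6*(-12))) = -691 + (-21 + 242*(-14 - 1*144 - 72)) = -691 + (-21 + 242*(-14 - 144 - 72)) = -691 + (-21 + 242*(-230)) = -691 + (-21 - 55660) = -691 - 55681 = -56372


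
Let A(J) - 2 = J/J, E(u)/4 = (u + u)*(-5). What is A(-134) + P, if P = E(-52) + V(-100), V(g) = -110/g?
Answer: 20841/10 ≈ 2084.1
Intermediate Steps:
E(u) = -40*u (E(u) = 4*((u + u)*(-5)) = 4*((2*u)*(-5)) = 4*(-10*u) = -40*u)
A(J) = 3 (A(J) = 2 + J/J = 2 + 1 = 3)
P = 20811/10 (P = -40*(-52) - 110/(-100) = 2080 - 110*(-1/100) = 2080 + 11/10 = 20811/10 ≈ 2081.1)
A(-134) + P = 3 + 20811/10 = 20841/10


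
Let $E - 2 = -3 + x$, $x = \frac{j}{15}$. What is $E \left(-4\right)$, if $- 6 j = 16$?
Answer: $\frac{212}{45} \approx 4.7111$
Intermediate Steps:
$j = - \frac{8}{3}$ ($j = \left(- \frac{1}{6}\right) 16 = - \frac{8}{3} \approx -2.6667$)
$x = - \frac{8}{45}$ ($x = - \frac{8}{3 \cdot 15} = \left(- \frac{8}{3}\right) \frac{1}{15} = - \frac{8}{45} \approx -0.17778$)
$E = - \frac{53}{45}$ ($E = 2 - \frac{143}{45} = - \frac{53}{45} \approx -1.1778$)
$E \left(-4\right) = \left(- \frac{53}{45}\right) \left(-4\right) = \frac{212}{45}$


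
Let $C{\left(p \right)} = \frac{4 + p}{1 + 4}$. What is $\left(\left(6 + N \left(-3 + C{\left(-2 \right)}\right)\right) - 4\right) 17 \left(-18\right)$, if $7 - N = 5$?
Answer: $\frac{4896}{5} \approx 979.2$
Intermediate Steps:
$N = 2$ ($N = 7 - 5 = 2$)
$C{\left(p \right)} = \frac{4}{5} + \frac{p}{5}$ ($C{\left(p \right)} = \frac{4 + p}{5} = \left(4 + p\right) \frac{1}{5} = \frac{4}{5} + \frac{p}{5}$)
$\left(\left(6 + N \left(-3 + C{\left(-2 \right)}\right)\right) - 4\right) 17 \left(-18\right) = \left(\left(6 + 2 \left(-3 + \left(\frac{4}{5} + \frac{1}{5} \left(-2\right)\right)\right)\right) - 4\right) 17 \left(-18\right) = \left(\left(6 + 2 \left(-3 + \left(\frac{4}{5} - \frac{2}{5}\right)\right)\right) - 4\right) 17 \left(-18\right) = \left(\left(6 + 2 \left(-3 + \frac{2}{5}\right)\right) - 4\right) 17 \left(-18\right) = \left(\left(6 + 2 \left(- \frac{13}{5}\right)\right) - 4\right) 17 \left(-18\right) = \left(\left(6 - \frac{26}{5}\right) - 4\right) 17 \left(-18\right) = \left(\frac{4}{5} - 4\right) 17 \left(-18\right) = \left(- \frac{16}{5}\right) 17 \left(-18\right) = \left(- \frac{272}{5}\right) \left(-18\right) = \frac{4896}{5}$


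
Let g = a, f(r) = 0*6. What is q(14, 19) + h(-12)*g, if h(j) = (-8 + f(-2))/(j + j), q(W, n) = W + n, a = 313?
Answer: 412/3 ≈ 137.33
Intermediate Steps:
f(r) = 0
g = 313
h(j) = -4/j (h(j) = (-8 + 0)/(j + j) = -8*1/(2*j) = -4/j)
q(14, 19) + h(-12)*g = (14 + 19) - 4/(-12)*313 = 33 - 4*(-1/12)*313 = 33 + (1/3)*313 = 33 + 313/3 = 412/3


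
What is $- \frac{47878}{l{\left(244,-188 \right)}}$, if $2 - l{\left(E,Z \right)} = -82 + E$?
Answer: $\frac{23939}{80} \approx 299.24$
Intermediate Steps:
$l{\left(E,Z \right)} = 84 - E$ ($l{\left(E,Z \right)} = 2 - \left(-82 + E\right) = 84 - E$)
$- \frac{47878}{l{\left(244,-188 \right)}} = - \frac{47878}{84 - 244} = - \frac{47878}{-160} = \left(-47878\right) \left(- \frac{1}{160}\right) = \frac{23939}{80}$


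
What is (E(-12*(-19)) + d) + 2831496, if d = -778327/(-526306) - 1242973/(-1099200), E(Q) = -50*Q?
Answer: 74157768767203879/26296161600 ≈ 2.8201e+6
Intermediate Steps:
d = 68623690279/26296161600 (d = -778327*(-1/526306) - 1242973*(-1/1099200) = 70757/47846 + 1242973/1099200 = 68623690279/26296161600 ≈ 2.6096)
(E(-12*(-19)) + d) + 2831496 = (-(-600)*(-19) + 68623690279/26296161600) + 2831496 = (-50*228 + 68623690279/26296161600) + 2831496 = (-11400 + 68623690279/26296161600) + 2831496 = -299707618549721/26296161600 + 2831496 = 74157768767203879/26296161600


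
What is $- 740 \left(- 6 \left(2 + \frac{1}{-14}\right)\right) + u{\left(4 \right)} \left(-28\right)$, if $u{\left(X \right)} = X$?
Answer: $\frac{59156}{7} \approx 8450.9$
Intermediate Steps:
$- 740 \left(- 6 \left(2 + \frac{1}{-14}\right)\right) + u{\left(4 \right)} \left(-28\right) = - 740 \left(- 6 \left(2 + \frac{1}{-14}\right)\right) + 4 \left(-28\right) = - 740 \left(- 6 \left(2 - \frac{1}{14}\right)\right) - 112 = - 740 \left(\left(-6\right) \frac{27}{14}\right) - 112 = \left(-740\right) \left(- \frac{81}{7}\right) - 112 = \frac{59940}{7} - 112 = \frac{59156}{7}$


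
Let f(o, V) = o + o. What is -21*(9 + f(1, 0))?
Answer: -231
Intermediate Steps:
f(o, V) = 2*o
-21*(9 + f(1, 0)) = -21*(9 + 2*1) = -21*(9 + 2) = -21*11 = -231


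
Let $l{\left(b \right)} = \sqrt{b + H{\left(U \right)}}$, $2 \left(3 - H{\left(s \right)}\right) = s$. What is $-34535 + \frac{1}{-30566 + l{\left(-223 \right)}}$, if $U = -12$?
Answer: $- \frac{16132689757758}{467140285} - \frac{i \sqrt{214}}{934280570} \approx -34535.0 - 1.5658 \cdot 10^{-8} i$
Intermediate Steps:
$H{\left(s \right)} = 3 - \frac{s}{2}$
$l{\left(b \right)} = \sqrt{9 + b}$ ($l{\left(b \right)} = \sqrt{b + \left(3 - -6\right)} = \sqrt{b + \left(3 + 6\right)} = \sqrt{b + 9} = \sqrt{9 + b}$)
$-34535 + \frac{1}{-30566 + l{\left(-223 \right)}} = -34535 + \frac{1}{-30566 + \sqrt{9 - 223}} = -34535 + \frac{1}{-30566 + \sqrt{-214}} = -34535 + \frac{1}{-30566 + i \sqrt{214}}$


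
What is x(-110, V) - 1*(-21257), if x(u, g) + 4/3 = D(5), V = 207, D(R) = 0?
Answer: 63767/3 ≈ 21256.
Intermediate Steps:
x(u, g) = -4/3 (x(u, g) = -4/3 + 0 = -4/3)
x(-110, V) - 1*(-21257) = -4/3 - 1*(-21257) = -4/3 + 21257 = 63767/3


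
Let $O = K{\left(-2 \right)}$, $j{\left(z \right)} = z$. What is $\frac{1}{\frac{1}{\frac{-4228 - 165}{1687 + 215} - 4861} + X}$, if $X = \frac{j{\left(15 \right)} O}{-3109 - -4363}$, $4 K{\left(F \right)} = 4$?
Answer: $\frac{3866506270}{45455039} \approx 85.062$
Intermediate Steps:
$K{\left(F \right)} = 1$ ($K{\left(F \right)} = \frac{1}{4} \cdot 4 = 1$)
$O = 1$
$X = \frac{5}{418}$ ($X = \frac{15 \cdot 1}{-3109 - -4363} = \frac{15}{-3109 + 4363} = \frac{15}{1254} = 15 \cdot \frac{1}{1254} = \frac{5}{418} \approx 0.011962$)
$\frac{1}{\frac{1}{\frac{-4228 - 165}{1687 + 215} - 4861} + X} = \frac{1}{\frac{1}{\frac{-4228 - 165}{1687 + 215} - 4861} + \frac{5}{418}} = \frac{1}{\frac{1}{- \frac{4393}{1902} - 4861} + \frac{5}{418}} = \frac{1}{\frac{1}{- \frac{9250015}{1902}} + \frac{5}{418}} = \frac{1}{- \frac{1902}{9250015} + \frac{5}{418}} = \frac{1}{\frac{45455039}{3866506270}} = \frac{3866506270}{45455039}$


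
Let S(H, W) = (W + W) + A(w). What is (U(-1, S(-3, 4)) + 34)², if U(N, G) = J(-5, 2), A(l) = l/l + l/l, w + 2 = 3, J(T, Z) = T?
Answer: 841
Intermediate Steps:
w = 1 (w = -2 + 3 = 1)
A(l) = 2 (A(l) = 1 + 1 = 2)
S(H, W) = 2 + 2*W (S(H, W) = (W + W) + 2 = 2*W + 2 = 2 + 2*W)
U(N, G) = -5
(U(-1, S(-3, 4)) + 34)² = (-5 + 34)² = 29² = 841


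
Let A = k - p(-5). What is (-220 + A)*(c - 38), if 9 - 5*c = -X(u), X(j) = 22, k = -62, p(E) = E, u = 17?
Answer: 44043/5 ≈ 8808.6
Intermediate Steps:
A = -57 (A = -62 - 1*(-5) = -62 + 5 = -57)
c = 31/5 (c = 9/5 - (-1)*22/5 = 9/5 - ⅕*(-22) = 9/5 + 22/5 = 31/5 ≈ 6.2000)
(-220 + A)*(c - 38) = (-220 - 57)*(31/5 - 38) = -277*(-159/5) = 44043/5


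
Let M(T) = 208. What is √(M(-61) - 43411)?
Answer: I*√43203 ≈ 207.85*I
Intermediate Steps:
√(M(-61) - 43411) = √(208 - 43411) = √(-43203) = I*√43203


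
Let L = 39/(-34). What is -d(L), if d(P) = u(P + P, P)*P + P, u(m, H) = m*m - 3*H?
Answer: 218751/19652 ≈ 11.131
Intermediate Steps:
L = -39/34 (L = 39*(-1/34) = -39/34 ≈ -1.1471)
u(m, H) = m**2 - 3*H
d(P) = P + P*(-3*P + 4*P**2) (d(P) = ((P + P)**2 - 3*P)*P + P = ((2*P)**2 - 3*P)*P + P = (4*P**2 - 3*P)*P + P = (-3*P + 4*P**2)*P + P = P*(-3*P + 4*P**2) + P = P + P*(-3*P + 4*P**2))
-d(L) = -(-39)*(1 - 3*(-39/34) + 4*(-39/34)**2)/34 = -(-39)*(1 + 117/34 + 4*(1521/1156))/34 = -(-39)*(1 + 117/34 + 1521/289)/34 = -(-39)*5609/(34*578) = -1*(-218751/19652) = 218751/19652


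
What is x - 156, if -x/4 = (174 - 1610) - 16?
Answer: 5652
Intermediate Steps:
x = 5808 (x = -4*((174 - 1610) - 16) = -4*(-1436 - 16) = -4*(-1452) = 5808)
x - 156 = 5808 - 156 = 5652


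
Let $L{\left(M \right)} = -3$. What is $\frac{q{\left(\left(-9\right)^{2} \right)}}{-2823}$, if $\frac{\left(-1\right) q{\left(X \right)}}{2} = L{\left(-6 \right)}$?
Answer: $- \frac{2}{941} \approx -0.0021254$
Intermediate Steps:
$q{\left(X \right)} = 6$ ($q{\left(X \right)} = \left(-2\right) \left(-3\right) = 6$)
$\frac{q{\left(\left(-9\right)^{2} \right)}}{-2823} = \frac{6}{-2823} = 6 \left(- \frac{1}{2823}\right) = - \frac{2}{941}$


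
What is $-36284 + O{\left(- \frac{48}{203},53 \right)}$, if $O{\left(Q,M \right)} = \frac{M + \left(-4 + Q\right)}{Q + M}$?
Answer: $- \frac{388628025}{10711} \approx -36283.0$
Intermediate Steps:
$O{\left(Q,M \right)} = \frac{-4 + M + Q}{M + Q}$
$-36284 + O{\left(- \frac{48}{203},53 \right)} = -36284 + \frac{-4 + 53 - \frac{48}{203}}{53 - \frac{48}{203}} = -36284 + \frac{1}{\frac{10711}{203}} \cdot \frac{9899}{203} = -36284 + \frac{203}{10711} \cdot \frac{9899}{203} = -36284 + \frac{9899}{10711} = - \frac{388628025}{10711}$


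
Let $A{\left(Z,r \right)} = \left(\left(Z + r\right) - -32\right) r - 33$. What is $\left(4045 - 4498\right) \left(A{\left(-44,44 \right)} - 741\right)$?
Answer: $-287202$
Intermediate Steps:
$A{\left(Z,r \right)} = -33 + r \left(32 + Z + r\right)$ ($A{\left(Z,r \right)} = \left(\left(Z + r\right) + 32\right) r - 33 = \left(32 + Z + r\right) r - 33 = r \left(32 + Z + r\right) - 33 = -33 + r \left(32 + Z + r\right)$)
$\left(4045 - 4498\right) \left(A{\left(-44,44 \right)} - 741\right) = \left(4045 - 4498\right) \left(\left(-33 + 44^{2} + 32 \cdot 44 - 1936\right) - 741\right) = - 453 \left(\left(-33 + 1936 + 1408 - 1936\right) - 741\right) = - 453 \left(1375 - 741\right) = \left(-453\right) 634 = -287202$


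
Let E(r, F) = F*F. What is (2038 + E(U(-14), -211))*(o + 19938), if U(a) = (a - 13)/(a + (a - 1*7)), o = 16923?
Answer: 1716211299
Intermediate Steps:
U(a) = (-13 + a)/(-7 + 2*a) (U(a) = (-13 + a)/(a + (a - 7)) = (-13 + a)/(a + (-7 + a)) = (-13 + a)/(-7 + 2*a))
E(r, F) = F**2
(2038 + E(U(-14), -211))*(o + 19938) = (2038 + (-211)**2)*(16923 + 19938) = (2038 + 44521)*36861 = 46559*36861 = 1716211299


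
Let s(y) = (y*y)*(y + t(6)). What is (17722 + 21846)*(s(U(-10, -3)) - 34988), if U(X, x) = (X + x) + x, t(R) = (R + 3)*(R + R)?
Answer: -452499648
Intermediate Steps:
t(R) = 2*R*(3 + R) (t(R) = (3 + R)*(2*R) = 2*R*(3 + R))
U(X, x) = X + 2*x
s(y) = y**2*(108 + y) (s(y) = (y*y)*(y + 2*6*(3 + 6)) = y**2*(y + 2*6*9) = y**2*(y + 108) = y**2*(108 + y))
(17722 + 21846)*(s(U(-10, -3)) - 34988) = (17722 + 21846)*((-10 + 2*(-3))**2*(108 + (-10 + 2*(-3))) - 34988) = 39568*((-10 - 6)**2*(108 + (-10 - 6)) - 34988) = 39568*((-16)**2*(108 - 16) - 34988) = 39568*(256*92 - 34988) = 39568*(23552 - 34988) = 39568*(-11436) = -452499648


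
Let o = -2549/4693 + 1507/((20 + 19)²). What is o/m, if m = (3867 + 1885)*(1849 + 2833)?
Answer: 122897/7393612867992 ≈ 1.6622e-8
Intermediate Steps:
o = 245794/549081 (o = -2549*1/4693 + 1507/(39²) = -2549/4693 + 1507/1521 = 245794/549081 ≈ 0.44765)
m = 26930864 (m = 5752*4682 = 26930864)
o/m = (245794/549081)/26930864 = (245794/549081)*(1/26930864) = 122897/7393612867992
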